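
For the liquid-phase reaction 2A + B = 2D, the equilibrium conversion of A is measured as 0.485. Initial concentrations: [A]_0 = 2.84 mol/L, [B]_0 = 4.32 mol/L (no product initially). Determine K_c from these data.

K_c = 0.244 L/mol

Let X = conversion of A.
Concentrations: [A] = 2.84 − 2.84X; [B] = 4.32 − 1.42X; [D] = 2.84X.
At X = 0.485: [A] = 1.46, [B] = 3.63, [D] = 1.38.
K_c = [D]^2 / ([A]^2 [B]) = 0.244 L/mol.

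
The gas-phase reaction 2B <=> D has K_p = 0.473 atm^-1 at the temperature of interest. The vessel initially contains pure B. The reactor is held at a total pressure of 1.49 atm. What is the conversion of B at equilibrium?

X = 0.488

Basis: 1 mol B initially; let X = conversion of B. Extent ξ = 0.5X.
Moles: n_B = 1 − X; n_D = 0.5X.
Summing: n_T = 1 − 0.5X.
y_i = n_i/n_T, p_i = y_i·P. K_p = p_D / (p_B^2).
Equating to 0.473 atm^-1 and solving on 0 < X < 1: X = 0.488.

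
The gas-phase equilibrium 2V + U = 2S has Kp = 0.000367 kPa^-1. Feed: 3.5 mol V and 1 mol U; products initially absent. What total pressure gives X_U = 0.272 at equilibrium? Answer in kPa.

P = 536 kPa

Let X = conversion of U (basis 1 mol U); extent of reaction ξ = X.
Mole table: n_V = 3.5 − 2X; n_U = 1 − X; n_S = 2X.
n_T = Σnᵢ = 4.5 − X.
Kp = p_S^2 / (p_V^2 p_U) with p_i = (n_i/n_T)·P.
At X = 0.272: the mole-fraction product g(X) = Π y_i^ν_i = 0.1967. Since Kp = g(X)·P^{-1}, P = (g/Kp)^(1/1) = (0.1967/0.000367)^(1/1) = 536 kPa.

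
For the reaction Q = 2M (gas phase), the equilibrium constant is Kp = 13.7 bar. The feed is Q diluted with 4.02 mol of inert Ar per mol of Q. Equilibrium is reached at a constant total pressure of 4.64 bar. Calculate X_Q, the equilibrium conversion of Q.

Basis: 1 mol Q initially; let X = conversion of Q. Extent ξ = X.
At extent ξ: n_Q = 1 − X; n_M = 2X; n_I = 4.02 (inert).
Total moles n_T = 5.02 + X.
Mole fractions y_i = n_i/n_T; Kp = p_M^2 / (p_Q) with p_i = y_i·P.
Substituting and setting equal to 13.7 bar gives a polynomial in X; the root in (0,1) is X = 0.838.

X = 0.838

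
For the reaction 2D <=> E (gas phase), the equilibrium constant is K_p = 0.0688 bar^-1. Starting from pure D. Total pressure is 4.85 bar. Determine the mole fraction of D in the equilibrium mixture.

Take 1 mol D as basis and let X be its fractional conversion, so ξ = 0.5X.
Mole table: n_D = 1 − X; n_E = 0.5X.
Summing: n_T = 1 − 0.5X.
With p_i = (n_i/n_T)P, K_p = p_E / (p_D^2).
Setting this equal to 0.0688 bar^-1 and taking the physical root (0 < X < 1) gives X = 0.346.
Then n_D = 0.654, n_T = 0.827, so y_D = 0.791.

y_D = 0.791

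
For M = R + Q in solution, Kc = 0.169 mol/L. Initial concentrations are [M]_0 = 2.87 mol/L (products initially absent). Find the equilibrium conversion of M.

Let X = conversion of M; extent ξ = 2.87·X mol/L.
Concentrations: [M] = 2.87 − 2.87X; [R] = 2.87X; [Q] = 2.87X.
Kc = [R] [Q] / ([M]).
Equating to 0.169 mol/L: the physical root is X = 0.215.

X = 0.215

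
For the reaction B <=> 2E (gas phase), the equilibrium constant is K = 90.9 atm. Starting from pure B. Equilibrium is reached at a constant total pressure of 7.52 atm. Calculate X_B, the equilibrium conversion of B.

X = 0.867

Basis: 1 mol B initially; let X = conversion of B. Extent ξ = X.
Species balance: n_B = 1 − X; n_E = 2X.
Summing: n_T = 1 + X.
With p_i = (n_i/n_T)P, K = p_E^2 / (p_B).
Setting this equal to 90.9 atm and taking the physical root (0 < X < 1) gives X = 0.867.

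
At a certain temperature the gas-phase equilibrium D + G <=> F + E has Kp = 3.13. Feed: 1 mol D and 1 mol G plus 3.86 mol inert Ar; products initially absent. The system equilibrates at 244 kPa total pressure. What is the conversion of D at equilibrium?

X = 0.639

Let X = conversion of D (basis 1 mol D); extent of reaction ξ = X.
At extent ξ: n_D = 1 − X; n_G = 1 − X; n_F = X; n_E = X; n_I = 3.86 (inert).
Since Δν = 0, n_T = 5.86 throughout.
y_i = n_i/n_T, p_i = y_i·P. Kp = p_F p_E / (p_D p_G).
Substituting and setting equal to 3.13 gives a polynomial in X; the root in (0,1) is X = 0.639.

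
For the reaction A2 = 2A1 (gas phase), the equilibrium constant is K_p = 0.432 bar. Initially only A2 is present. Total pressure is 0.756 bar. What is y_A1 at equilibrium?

Take 1 mol A2 as basis and let X be its fractional conversion, so ξ = X.
Species balance: n_A2 = 1 − X; n_A1 = 2X.
n_T = Σnᵢ = 1 + X.
Mole fractions y_i = n_i/n_T; K_p = p_A1^2 / (p_A2) with p_i = y_i·P.
Substituting and setting equal to 0.432 bar gives a polynomial in X; the root in (0,1) is X = 0.354.
Then n_A1 = 0.707, n_T = 1.35, so y_A1 = 0.522.

y_A1 = 0.522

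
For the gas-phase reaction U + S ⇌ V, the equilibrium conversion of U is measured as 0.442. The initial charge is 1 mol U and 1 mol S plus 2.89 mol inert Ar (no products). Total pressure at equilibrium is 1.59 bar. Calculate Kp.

Kp = 3.97 bar^-1

Let X = conversion of U (basis 1 mol U); extent of reaction ξ = X.
Species balance: n_U = 1 − X; n_S = 1 − X; n_V = X; n_I = 2.89 (inert).
Summing: n_T = 4.89 − X.
At X = 0.442: n_U = 0.558, n_S = 0.558, n_V = 0.442, n_T = 4.45.
p_i = (n_i/n_T)·P. Kp = p_V / (p_U p_S) = 3.97 bar^-1.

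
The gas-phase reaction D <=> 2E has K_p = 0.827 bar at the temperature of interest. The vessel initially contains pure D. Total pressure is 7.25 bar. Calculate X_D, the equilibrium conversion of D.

X = 0.167

Basis: 1 mol D initially; let X = conversion of D. Extent ξ = X.
Mole table: n_D = 1 − X; n_E = 2X.
Total moles n_T = 1 + X.
Mole fractions y_i = n_i/n_T; K_p = p_E^2 / (p_D) with p_i = y_i·P.
This yields a degree-2 equation in X; solving on (0,1), X = 0.167.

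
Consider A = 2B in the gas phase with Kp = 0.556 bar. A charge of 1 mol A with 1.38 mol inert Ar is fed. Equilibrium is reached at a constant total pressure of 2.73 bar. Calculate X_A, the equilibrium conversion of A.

X = 0.308

Take 1 mol A as basis and let X be its fractional conversion, so ξ = X.
Mole table: n_A = 1 − X; n_B = 2X; n_I = 1.38 (inert).
n_T = Σnᵢ = 2.38 + X.
y_i = n_i/n_T, p_i = y_i·P. Kp = p_B^2 / (p_A).
Substituting and setting equal to 0.556 bar gives a polynomial in X; the root in (0,1) is X = 0.308.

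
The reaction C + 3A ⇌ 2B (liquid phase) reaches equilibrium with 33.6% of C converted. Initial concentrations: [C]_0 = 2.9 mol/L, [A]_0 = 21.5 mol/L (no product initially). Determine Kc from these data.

Kc = 0.000308 (mol/L)^-2

Let X = conversion of C.
Concentrations: [C] = 2.9 − 2.9X; [A] = 21.5 − 8.7X; [B] = 5.8X.
At X = 0.336: [C] = 1.93, [A] = 18.6, [B] = 1.95.
Kc = [B]^2 / ([C] [A]^3) = 0.000308 (mol/L)^-2.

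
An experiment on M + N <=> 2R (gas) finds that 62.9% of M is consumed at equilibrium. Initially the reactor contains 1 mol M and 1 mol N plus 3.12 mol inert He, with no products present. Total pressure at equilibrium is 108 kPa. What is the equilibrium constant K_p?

Take 1 mol M as basis and let X be its fractional conversion, so ξ = X.
Species balance: n_M = 1 − X; n_N = 1 − X; n_R = 2X; n_I = 3.12 (inert).
Since Δν = 0, n_T = 5.12 throughout.
At X = 0.629: n_M = 0.371, n_N = 0.371, n_R = 1.26, n_T = 5.12.
p_i = (n_i/n_T)·P. K_p = p_R^2 / (p_M p_N) = 11.5.

K_p = 11.5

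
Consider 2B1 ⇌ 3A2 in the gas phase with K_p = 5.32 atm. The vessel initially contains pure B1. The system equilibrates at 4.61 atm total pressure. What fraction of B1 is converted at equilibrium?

X = 0.484

Let X = conversion of B1 (basis 1 mol B1); extent of reaction ξ = 0.5X.
Mole table: n_B1 = 1 − X; n_A2 = 1.5X.
n_T = Σnᵢ = 1 + 0.5X.
y_i = n_i/n_T, p_i = y_i·P. K_p = p_A2^3 / (p_B1^2).
Equating to 5.32 atm and solving on 0 < X < 1: X = 0.484.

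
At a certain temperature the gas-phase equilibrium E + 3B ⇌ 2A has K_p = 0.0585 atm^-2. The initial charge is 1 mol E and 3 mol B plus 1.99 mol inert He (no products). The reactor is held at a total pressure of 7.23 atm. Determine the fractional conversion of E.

X = 0.357

Take 1 mol E as basis and let X be its fractional conversion, so ξ = X.
At extent ξ: n_E = 1 − X; n_B = 3 − 3X; n_A = 2X; n_I = 1.99 (inert).
Total moles n_T = 5.99 − 2X.
With p_i = (n_i/n_T)P, K_p = p_A^2 / (p_E p_B^3).
This yields a degree-4 equation in X; solving on (0,1), X = 0.357.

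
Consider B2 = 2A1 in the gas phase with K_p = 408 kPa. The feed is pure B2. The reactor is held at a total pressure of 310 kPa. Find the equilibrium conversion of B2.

X = 0.498

Let X = conversion of B2 (basis 1 mol B2); extent of reaction ξ = X.
Mole table: n_B2 = 1 − X; n_A1 = 2X.
Summing: n_T = 1 + X.
Mole fractions y_i = n_i/n_T; K_p = p_A1^2 / (p_B2) with p_i = y_i·P.
This yields a degree-2 equation in X; solving on (0,1), X = 0.498.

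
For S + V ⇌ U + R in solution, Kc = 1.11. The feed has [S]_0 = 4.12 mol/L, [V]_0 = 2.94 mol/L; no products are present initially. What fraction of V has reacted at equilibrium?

Let X = conversion of V; extent ξ = 2.94·X mol/L.
Concentrations: [S] = 4.12 − 2.94X; [V] = 2.94 − 2.94X; [U] = 2.94X; [R] = 2.94X.
Kc = [U] [R] / ([S] [V]).
Equating to 1.11: the physical root is X = 0.598.

X = 0.598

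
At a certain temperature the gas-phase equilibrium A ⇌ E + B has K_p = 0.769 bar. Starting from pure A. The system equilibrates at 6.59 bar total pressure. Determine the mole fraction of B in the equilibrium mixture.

Let X = conversion of A (basis 1 mol A); extent of reaction ξ = X.
Mole table: n_A = 1 − X; n_E = X; n_B = X.
Summing: n_T = 1 + X.
Mole fractions y_i = n_i/n_T; K_p = p_E p_B / (p_A) with p_i = y_i·P.
Substituting and setting equal to 0.769 bar gives a polynomial in X; the root in (0,1) is X = 0.323.
Then n_B = 0.323, n_T = 1.32, so y_B = 0.244.

y_B = 0.244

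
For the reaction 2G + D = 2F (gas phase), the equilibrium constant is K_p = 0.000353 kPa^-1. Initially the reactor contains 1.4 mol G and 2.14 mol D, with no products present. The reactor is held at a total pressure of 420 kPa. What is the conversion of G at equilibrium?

Let X = conversion of G (basis 1.4 mol G); extent of reaction ξ = 0.7X.
At extent ξ: n_G = 1.4 − 1.4X; n_D = 2.14 − 0.7X; n_F = 1.4X.
Total moles n_T = 3.54 − 0.7X.
With p_i = (n_i/n_T)P, K_p = p_F^2 / (p_G^2 p_D).
This yields a degree-3 equation in X; solving on (0,1), X = 0.228.

X = 0.228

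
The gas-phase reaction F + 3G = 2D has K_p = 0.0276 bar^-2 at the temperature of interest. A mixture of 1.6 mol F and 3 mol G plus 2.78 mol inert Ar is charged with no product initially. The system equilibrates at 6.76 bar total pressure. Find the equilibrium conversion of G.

X = 0.292

Let X = conversion of G (basis 3 mol G); extent of reaction ξ = X.
At extent ξ: n_F = 1.6 − X; n_G = 3 − 3X; n_D = 2X; n_I = 2.78 (inert).
Summing: n_T = 7.38 − 2X.
With p_i = (n_i/n_T)P, K_p = p_D^2 / (p_F p_G^3).
Setting this equal to 0.0276 bar^-2 and taking the physical root (0 < X < 1) gives X = 0.292.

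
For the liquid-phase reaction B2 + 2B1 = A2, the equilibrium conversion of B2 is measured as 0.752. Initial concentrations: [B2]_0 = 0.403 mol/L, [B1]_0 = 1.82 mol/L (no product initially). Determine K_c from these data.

Let X = conversion of B2.
Concentrations: [B2] = 0.403 − 0.403X; [B1] = 1.82 − 0.806X; [A2] = 0.403X.
At X = 0.752: [B2] = 0.0999, [B1] = 1.21, [A2] = 0.303.
K_c = [A2] / ([B2] [B1]^2) = 2.06 (mol/L)^-2.

K_c = 2.06 (mol/L)^-2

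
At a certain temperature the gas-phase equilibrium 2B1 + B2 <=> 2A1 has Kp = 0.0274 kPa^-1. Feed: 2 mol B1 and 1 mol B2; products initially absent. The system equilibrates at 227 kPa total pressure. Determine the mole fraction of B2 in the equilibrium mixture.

y_B2 = 0.193

Basis: 2 mol B1 initially; let X = conversion of B1. Extent ξ = X.
Moles: n_B1 = 2 − 2X; n_B2 = 1 − X; n_A1 = 2X.
Summing: n_T = 3 − X.
With p_i = (n_i/n_T)P, Kp = p_A1^2 / (p_B1^2 p_B2).
Equating to 0.0274 kPa^-1 and solving on 0 < X < 1: X = 0.523.
Then n_B2 = 0.477, n_T = 2.48, so y_B2 = 0.193.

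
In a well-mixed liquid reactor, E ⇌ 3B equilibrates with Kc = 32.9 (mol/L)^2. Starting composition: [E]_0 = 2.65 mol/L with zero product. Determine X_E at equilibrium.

Let X = conversion of E; extent ξ = 2.65·X mol/L.
Concentrations: [E] = 2.65 − 2.65X; [B] = 7.95X.
Kc = [B]^3 / ([E]).
This equals 32.9 at X = 0.455 (the root in 0 < X < 1).

X = 0.455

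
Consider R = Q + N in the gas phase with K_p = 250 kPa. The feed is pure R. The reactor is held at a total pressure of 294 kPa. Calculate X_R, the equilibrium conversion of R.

X = 0.678

Basis: 1 mol R initially; let X = conversion of R. Extent ξ = X.
Mole table: n_R = 1 − X; n_Q = X; n_N = X.
n_T = Σnᵢ = 1 + X.
y_i = n_i/n_T, p_i = y_i·P. K_p = p_Q p_N / (p_R).
Setting this equal to 250 kPa and taking the physical root (0 < X < 1) gives X = 0.678.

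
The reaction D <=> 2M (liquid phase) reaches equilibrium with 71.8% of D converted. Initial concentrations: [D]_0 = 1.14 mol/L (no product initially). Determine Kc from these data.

Kc = 8.34 mol/L

Let X = conversion of D.
Concentrations: [D] = 1.14 − 1.14X; [M] = 2.28X.
At X = 0.718: [D] = 0.321, [M] = 1.64.
Kc = [M]^2 / ([D]) = 8.34 mol/L.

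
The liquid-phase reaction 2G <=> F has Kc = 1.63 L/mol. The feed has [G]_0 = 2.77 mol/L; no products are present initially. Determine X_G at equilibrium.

X = 0.718

Let X = conversion of G; extent ξ = 2.77X/2 mol/L.
Concentrations: [G] = 2.77 − 2.77X; [F] = 1.39X.
Kc = [F] / ([G]^2).
Solving Kc = 1.63 for X ∈ (0,1): X = 0.718.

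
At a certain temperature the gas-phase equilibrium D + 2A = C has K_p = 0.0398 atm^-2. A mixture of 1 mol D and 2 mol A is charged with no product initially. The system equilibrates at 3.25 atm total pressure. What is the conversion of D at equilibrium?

X = 0.144

Let X = conversion of D (basis 1 mol D); extent of reaction ξ = X.
Moles: n_D = 1 − X; n_A = 2 − 2X; n_C = X.
Total moles n_T = 3 − 2X.
y_i = n_i/n_T, p_i = y_i·P. K_p = p_C / (p_D p_A^2).
This yields a degree-3 equation in X; solving on (0,1), X = 0.144.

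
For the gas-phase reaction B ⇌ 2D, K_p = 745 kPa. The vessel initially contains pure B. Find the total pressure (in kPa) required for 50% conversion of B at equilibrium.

Basis: 1 mol B initially; let X = conversion of B. Extent ξ = X.
Mole table: n_B = 1 − X; n_D = 2X.
Total moles n_T = 1 + X.
K_p = p_D^2 / (p_B) with p_i = (n_i/n_T)·P.
At X = 0.5: the mole-fraction product g(X) = Π y_i^ν_i = 1.333. Since K_p = g(X)·P^{1}, P = (K_p/g)^(1/1) = (745/1.333)^(1/1) = 559 kPa.

P = 559 kPa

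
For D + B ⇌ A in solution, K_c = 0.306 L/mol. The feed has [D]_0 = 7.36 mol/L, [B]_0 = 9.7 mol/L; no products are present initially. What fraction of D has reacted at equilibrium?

Let X = conversion of D; extent ξ = 7.36·X mol/L.
Concentrations: [D] = 7.36 − 7.36X; [B] = 9.7 − 7.36X; [A] = 7.36X.
K_c = [A] / ([D] [B]).
Solving K_c = 0.306 for X ∈ (0,1): X = 0.613.

X = 0.613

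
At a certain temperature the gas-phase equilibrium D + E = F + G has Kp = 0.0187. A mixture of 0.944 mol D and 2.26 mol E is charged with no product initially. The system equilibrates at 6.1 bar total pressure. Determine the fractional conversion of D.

X = 0.184

Take 0.944 mol D as basis and let X be its fractional conversion, so ξ = 0.944X.
At extent ξ: n_D = 0.944 − 0.944X; n_E = 2.26 − 0.944X; n_F = 0.944X; n_G = 0.944X.
Total moles n_T = 3.2 (Δν = 0, constant).
Mole fractions y_i = n_i/n_T; Kp = p_F p_G / (p_D p_E) with p_i = y_i·P.
Setting this equal to 0.0187 and taking the physical root (0 < X < 1) gives X = 0.184.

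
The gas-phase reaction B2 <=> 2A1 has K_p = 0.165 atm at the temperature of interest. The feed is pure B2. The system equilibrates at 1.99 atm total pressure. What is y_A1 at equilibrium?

Let X = conversion of B2 (basis 1 mol B2); extent of reaction ξ = X.
Mole table: n_B2 = 1 − X; n_A1 = 2X.
n_T = Σnᵢ = 1 + X.
y_i = n_i/n_T, p_i = y_i·P. K_p = p_A1^2 / (p_B2).
This yields a degree-2 equation in X; solving on (0,1), X = 0.143.
Then n_A1 = 0.285, n_T = 1.14, so y_A1 = 0.249.

y_A1 = 0.249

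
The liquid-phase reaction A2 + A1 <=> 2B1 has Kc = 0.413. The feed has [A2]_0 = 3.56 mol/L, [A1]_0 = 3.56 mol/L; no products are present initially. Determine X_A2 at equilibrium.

Let X = conversion of A2; extent ξ = 3.56·X mol/L.
Concentrations: [A2] = 3.56 − 3.56X; [A1] = 3.56 − 3.56X; [B1] = 7.12X.
Kc = [B1]^2 / ([A2] [A1]).
This equals 0.413 at X = 0.243 (the root in 0 < X < 1).

X = 0.243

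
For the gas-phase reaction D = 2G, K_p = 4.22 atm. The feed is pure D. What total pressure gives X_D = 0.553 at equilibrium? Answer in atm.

Basis: 1 mol D initially; let X = conversion of D. Extent ξ = X.
Mole table: n_D = 1 − X; n_G = 2X.
Total moles n_T = 1 + X.
K_p = p_G^2 / (p_D) with p_i = (n_i/n_T)·P.
At X = 0.553: the mole-fraction product g(X) = Π y_i^ν_i = 1.762. Since K_p = g(X)·P^{1}, P = (K_p/g)^(1/1) = (4.22/1.762)^(1/1) = 2.39 atm.

P = 2.39 atm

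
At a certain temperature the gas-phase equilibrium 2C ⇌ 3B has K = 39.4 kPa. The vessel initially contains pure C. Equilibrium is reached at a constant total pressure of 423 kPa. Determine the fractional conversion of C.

X = 0.258

Take 1 mol C as basis and let X be its fractional conversion, so ξ = 0.5X.
Species balance: n_C = 1 − X; n_B = 1.5X.
Summing: n_T = 1 + 0.5X.
Mole fractions y_i = n_i/n_T; K = p_B^3 / (p_C^2) with p_i = y_i·P.
Setting this equal to 39.4 kPa and taking the physical root (0 < X < 1) gives X = 0.258.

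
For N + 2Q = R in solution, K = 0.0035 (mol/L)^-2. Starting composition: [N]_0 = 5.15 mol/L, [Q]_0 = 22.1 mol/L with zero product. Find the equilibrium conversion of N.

Let X = conversion of N; extent ξ = 5.15·X mol/L.
Concentrations: [N] = 5.15 − 5.15X; [Q] = 22.1 − 10.3X; [R] = 5.15X.
K = [R] / ([N] [Q]^2).
Equating to 0.0035 (mol/L)^-2: the physical root is X = 0.501.

X = 0.501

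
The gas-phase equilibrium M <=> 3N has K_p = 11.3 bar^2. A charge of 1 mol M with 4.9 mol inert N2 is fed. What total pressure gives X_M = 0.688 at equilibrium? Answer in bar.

Take 1 mol M as basis and let X be its fractional conversion, so ξ = X.
Moles: n_M = 1 − X; n_N = 3X; n_I = 4.9 (inert).
Summing: n_T = 5.9 + 2X.
K_p = p_N^3 / (p_M) with p_i = (n_i/n_T)·P.
At X = 0.688: the mole-fraction product g(X) = Π y_i^ν_i = 0.5323. Since K_p = g(X)·P^{2}, P = (K_p/g)^(1/2) = (11.3/0.5323)^(1/2) = 4.61 bar.

P = 4.61 bar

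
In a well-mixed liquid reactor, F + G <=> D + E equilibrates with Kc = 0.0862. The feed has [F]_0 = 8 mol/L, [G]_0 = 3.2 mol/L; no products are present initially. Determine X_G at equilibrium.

X = 0.348

Let X = conversion of G; extent ξ = 3.2·X mol/L.
Concentrations: [F] = 8 − 3.2X; [G] = 3.2 − 3.2X; [D] = 3.2X; [E] = 3.2X.
Kc = [D] [E] / ([F] [G]).
Solving Kc = 0.0862 for X ∈ (0,1): X = 0.348.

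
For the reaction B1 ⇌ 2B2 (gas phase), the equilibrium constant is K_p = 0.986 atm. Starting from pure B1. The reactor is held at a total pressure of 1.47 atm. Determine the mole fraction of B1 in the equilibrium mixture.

Let X = conversion of B1 (basis 1 mol B1); extent of reaction ξ = X.
Moles: n_B1 = 1 − X; n_B2 = 2X.
Summing: n_T = 1 + X.
y_i = n_i/n_T, p_i = y_i·P. K_p = p_B2^2 / (p_B1).
Substituting and setting equal to 0.986 atm gives a polynomial in X; the root in (0,1) is X = 0.379.
Then n_B1 = 0.621, n_T = 1.38, so y_B1 = 0.450.

y_B1 = 0.450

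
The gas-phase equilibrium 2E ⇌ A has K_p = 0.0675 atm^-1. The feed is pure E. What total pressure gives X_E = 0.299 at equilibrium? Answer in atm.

P = 3.83 atm

Basis: 1 mol E initially; let X = conversion of E. Extent ξ = 0.5X.
Species balance: n_E = 1 − X; n_A = 0.5X.
Summing: n_T = 1 − 0.5X.
K_p = p_A / (p_E^2) with p_i = (n_i/n_T)·P.
At X = 0.299: the mole-fraction product g(X) = Π y_i^ν_i = 0.2587. Since K_p = g(X)·P^{-1}, P = (g/K_p)^(1/1) = (0.2587/0.0675)^(1/1) = 3.83 atm.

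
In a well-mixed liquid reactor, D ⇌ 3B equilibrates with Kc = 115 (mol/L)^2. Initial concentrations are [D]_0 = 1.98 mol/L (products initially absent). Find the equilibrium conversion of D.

Let X = conversion of D; extent ξ = 1.98·X mol/L.
Concentrations: [D] = 1.98 − 1.98X; [B] = 5.94X.
Kc = [B]^3 / ([D]).
This equals 115 at X = 0.693 (the root in 0 < X < 1).

X = 0.693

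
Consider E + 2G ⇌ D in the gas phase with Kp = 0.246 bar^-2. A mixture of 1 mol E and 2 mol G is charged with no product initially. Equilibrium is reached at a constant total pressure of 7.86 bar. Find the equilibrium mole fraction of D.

y_D = 0.426

Take 1 mol E as basis and let X be its fractional conversion, so ξ = X.
Moles: n_E = 1 − X; n_G = 2 − 2X; n_D = X.
Total moles n_T = 3 − 2X.
Mole fractions y_i = n_i/n_T; Kp = p_D / (p_E p_G^2) with p_i = y_i·P.
Equating to 0.246 bar^-2 and solving on 0 < X < 1: X = 0.690.
Then n_D = 0.69, n_T = 1.62, so y_D = 0.426.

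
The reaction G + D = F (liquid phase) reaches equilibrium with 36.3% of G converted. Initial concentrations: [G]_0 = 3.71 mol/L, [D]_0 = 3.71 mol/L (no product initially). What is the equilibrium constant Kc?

Let X = conversion of G.
Concentrations: [G] = 3.71 − 3.71X; [D] = 3.71 − 3.71X; [F] = 3.71X.
At X = 0.363: [G] = 2.36, [D] = 2.36, [F] = 1.35.
Kc = [F] / ([G] [D]) = 0.241 L/mol.

Kc = 0.241 L/mol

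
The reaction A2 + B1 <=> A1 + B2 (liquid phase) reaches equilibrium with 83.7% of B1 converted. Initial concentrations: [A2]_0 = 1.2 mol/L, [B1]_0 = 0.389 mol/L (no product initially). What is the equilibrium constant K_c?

Let X = conversion of B1.
Concentrations: [A2] = 1.2 − 0.389X; [B1] = 0.389 − 0.389X; [A1] = 0.389X; [B2] = 0.389X.
At X = 0.837: [A2] = 0.874, [B1] = 0.0634, [A1] = 0.326, [B2] = 0.326.
K_c = [A1] [B2] / ([A2] [B1]) = 1.91.

K_c = 1.91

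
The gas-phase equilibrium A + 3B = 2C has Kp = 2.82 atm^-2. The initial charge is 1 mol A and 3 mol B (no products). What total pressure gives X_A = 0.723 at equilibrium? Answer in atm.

P = 5.52 atm

Basis: 1 mol A initially; let X = conversion of A. Extent ξ = X.
Mole table: n_A = 1 − X; n_B = 3 − 3X; n_C = 2X.
Total moles n_T = 4 − 2X.
Kp = p_C^2 / (p_A p_B^3) with p_i = (n_i/n_T)·P.
At X = 0.723: the mole-fraction product g(X) = Π y_i^ν_i = 85.8. Since Kp = g(X)·P^{-2}, P = (g/Kp)^(1/2) = (85.8/2.82)^(1/2) = 5.52 atm.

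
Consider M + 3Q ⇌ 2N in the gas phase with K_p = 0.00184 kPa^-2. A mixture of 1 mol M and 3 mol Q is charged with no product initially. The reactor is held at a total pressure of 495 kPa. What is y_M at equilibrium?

Let X = conversion of M (basis 1 mol M); extent of reaction ξ = X.
Mole table: n_M = 1 − X; n_Q = 3 − 3X; n_N = 2X.
Summing: n_T = 4 − 2X.
With p_i = (n_i/n_T)P, K_p = p_N^2 / (p_M p_Q^3).
This yields a degree-4 equation in X; solving on (0,1), X = 0.813.
Then n_M = 0.187, n_T = 2.37, so y_M = 0.079.

y_M = 0.079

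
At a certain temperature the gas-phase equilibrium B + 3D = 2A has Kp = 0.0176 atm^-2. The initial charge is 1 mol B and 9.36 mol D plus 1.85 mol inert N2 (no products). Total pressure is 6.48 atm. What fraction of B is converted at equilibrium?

X = 0.553

Let X = conversion of B (basis 1 mol B); extent of reaction ξ = X.
Species balance: n_B = 1 − X; n_D = 9.36 − 3X; n_A = 2X; n_I = 1.85 (inert).
Summing: n_T = 12.2 − 2X.
y_i = n_i/n_T, p_i = y_i·P. Kp = p_A^2 / (p_B p_D^3).
Substituting and setting equal to 0.0176 atm^-2 gives a polynomial in X; the root in (0,1) is X = 0.553.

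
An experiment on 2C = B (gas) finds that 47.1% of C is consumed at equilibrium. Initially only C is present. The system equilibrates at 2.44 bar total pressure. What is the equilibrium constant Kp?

Kp = 0.264 bar^-1

Let X = conversion of C (basis 1 mol C); extent of reaction ξ = 0.5X.
Species balance: n_C = 1 − X; n_B = 0.5X.
n_T = Σnᵢ = 1 − 0.5X.
At X = 0.471: n_C = 0.529, n_B = 0.235, n_T = 0.764.
p_i = (n_i/n_T)·P. Kp = p_B / (p_C^2) = 0.264 bar^-1.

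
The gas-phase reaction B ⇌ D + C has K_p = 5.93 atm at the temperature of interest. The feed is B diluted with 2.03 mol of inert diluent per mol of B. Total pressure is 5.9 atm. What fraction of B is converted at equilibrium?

Basis: 1 mol B initially; let X = conversion of B. Extent ξ = X.
Species balance: n_B = 1 − X; n_D = X; n_C = X; n_I = 2.03 (inert).
Summing: n_T = 3.03 + X.
With p_i = (n_i/n_T)P, K_p = p_D p_C / (p_B).
Equating to 5.93 atm and solving on 0 < X < 1: X = 0.825.

X = 0.825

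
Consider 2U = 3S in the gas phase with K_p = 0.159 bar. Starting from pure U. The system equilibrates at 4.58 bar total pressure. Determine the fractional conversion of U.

X = 0.194

Take 1 mol U as basis and let X be its fractional conversion, so ξ = 0.5X.
Moles: n_U = 1 − X; n_S = 1.5X.
n_T = Σnᵢ = 1 + 0.5X.
With p_i = (n_i/n_T)P, K_p = p_S^3 / (p_U^2).
This yields a degree-3 equation in X; solving on (0,1), X = 0.194.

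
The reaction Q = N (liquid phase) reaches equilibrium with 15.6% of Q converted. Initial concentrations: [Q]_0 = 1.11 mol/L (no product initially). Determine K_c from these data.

K_c = 0.185

Let X = conversion of Q.
Concentrations: [Q] = 1.11 − 1.11X; [N] = 1.11X.
At X = 0.156: [Q] = 0.937, [N] = 0.173.
K_c = [N] / ([Q]) = 0.185.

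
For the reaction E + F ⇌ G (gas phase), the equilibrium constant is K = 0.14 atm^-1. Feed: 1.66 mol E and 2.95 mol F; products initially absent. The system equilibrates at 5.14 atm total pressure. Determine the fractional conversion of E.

X = 0.300

Let X = conversion of E (basis 1.66 mol E); extent of reaction ξ = 1.66X.
Mole table: n_E = 1.66 − 1.66X; n_F = 2.95 − 1.66X; n_G = 1.66X.
n_T = Σnᵢ = 4.61 − 1.66X.
With p_i = (n_i/n_T)P, K = p_G / (p_E p_F).
Equating to 0.14 atm^-1 and solving on 0 < X < 1: X = 0.300.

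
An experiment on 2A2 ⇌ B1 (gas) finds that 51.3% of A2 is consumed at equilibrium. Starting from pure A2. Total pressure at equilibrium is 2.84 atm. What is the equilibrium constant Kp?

Kp = 0.283 atm^-1

Basis: 1 mol A2 initially; let X = conversion of A2. Extent ξ = 0.5X.
Moles: n_A2 = 1 − X; n_B1 = 0.5X.
n_T = Σnᵢ = 1 − 0.5X.
At X = 0.513: n_A2 = 0.487, n_B1 = 0.257, n_T = 0.744.
p_i = (n_i/n_T)·P. Kp = p_B1 / (p_A2^2) = 0.283 atm^-1.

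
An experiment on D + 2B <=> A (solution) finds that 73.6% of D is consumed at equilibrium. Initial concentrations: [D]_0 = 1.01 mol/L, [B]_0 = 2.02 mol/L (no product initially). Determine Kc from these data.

Kc = 9.8 (mol/L)^-2

Let X = conversion of D.
Concentrations: [D] = 1.01 − 1.01X; [B] = 2.02 − 2.02X; [A] = 1.01X.
At X = 0.736: [D] = 0.267, [B] = 0.533, [A] = 0.743.
Kc = [A] / ([D] [B]^2) = 9.8 (mol/L)^-2.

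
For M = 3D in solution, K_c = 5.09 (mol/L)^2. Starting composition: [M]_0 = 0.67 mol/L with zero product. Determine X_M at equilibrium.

X = 0.567

Let X = conversion of M; extent ξ = 0.67·X mol/L.
Concentrations: [M] = 0.67 − 0.67X; [D] = 2.01X.
K_c = [D]^3 / ([M]).
This equals 5.09 at X = 0.567 (the root in 0 < X < 1).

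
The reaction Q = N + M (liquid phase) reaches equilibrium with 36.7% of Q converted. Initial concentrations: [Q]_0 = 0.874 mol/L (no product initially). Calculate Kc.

Let X = conversion of Q.
Concentrations: [Q] = 0.874 − 0.874X; [N] = 0.874X; [M] = 0.874X.
At X = 0.367: [Q] = 0.553, [N] = 0.321, [M] = 0.321.
Kc = [N] [M] / ([Q]) = 0.186 mol/L.

Kc = 0.186 mol/L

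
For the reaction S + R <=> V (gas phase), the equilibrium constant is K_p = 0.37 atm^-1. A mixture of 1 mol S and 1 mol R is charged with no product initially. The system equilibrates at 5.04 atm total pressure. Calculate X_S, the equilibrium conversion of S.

X = 0.409

Let X = conversion of S (basis 1 mol S); extent of reaction ξ = X.
Species balance: n_S = 1 − X; n_R = 1 − X; n_V = X.
Total moles n_T = 2 − X.
Mole fractions y_i = n_i/n_T; K_p = p_V / (p_S p_R) with p_i = y_i·P.
This yields a degree-2 equation in X; solving on (0,1), X = 0.409.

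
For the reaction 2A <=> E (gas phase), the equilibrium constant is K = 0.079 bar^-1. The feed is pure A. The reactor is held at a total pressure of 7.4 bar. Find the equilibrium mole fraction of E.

Basis: 1 mol A initially; let X = conversion of A. Extent ξ = 0.5X.
At extent ξ: n_A = 1 − X; n_E = 0.5X.
Total moles n_T = 1 − 0.5X.
With p_i = (n_i/n_T)P, K = p_E / (p_A^2).
Setting this equal to 0.079 bar^-1 and taking the physical root (0 < X < 1) gives X = 0.453.
Then n_E = 0.226, n_T = 0.774, so y_E = 0.293.

y_E = 0.293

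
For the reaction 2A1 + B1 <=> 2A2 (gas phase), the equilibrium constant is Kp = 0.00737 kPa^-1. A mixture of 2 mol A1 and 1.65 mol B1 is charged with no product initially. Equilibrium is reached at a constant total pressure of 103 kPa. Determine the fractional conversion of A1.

Basis: 2 mol A1 initially; let X = conversion of A1. Extent ξ = X.
Moles: n_A1 = 2 − 2X; n_B1 = 1.65 − X; n_A2 = 2X.
Total moles n_T = 3.65 − X.
With p_i = (n_i/n_T)P, Kp = p_A2^2 / (p_A1^2 p_B1).
Equating to 0.00737 kPa^-1 and solving on 0 < X < 1: X = 0.353.

X = 0.353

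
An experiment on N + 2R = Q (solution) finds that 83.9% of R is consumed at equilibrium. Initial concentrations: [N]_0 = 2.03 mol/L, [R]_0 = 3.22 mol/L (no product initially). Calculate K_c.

Let X = conversion of R.
Concentrations: [N] = 2.03 − 1.61X; [R] = 3.22 − 3.22X; [Q] = 1.61X.
At X = 0.839: [N] = 0.679, [R] = 0.518, [Q] = 1.35.
K_c = [Q] / ([N] [R]^2) = 7.4 (mol/L)^-2.

K_c = 7.4 (mol/L)^-2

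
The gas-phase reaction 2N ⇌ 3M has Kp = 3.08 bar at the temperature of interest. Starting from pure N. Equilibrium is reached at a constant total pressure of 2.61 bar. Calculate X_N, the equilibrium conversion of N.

X = 0.486

Basis: 1 mol N initially; let X = conversion of N. Extent ξ = 0.5X.
Moles: n_N = 1 − X; n_M = 1.5X.
Summing: n_T = 1 + 0.5X.
y_i = n_i/n_T, p_i = y_i·P. Kp = p_M^3 / (p_N^2).
This yields a degree-3 equation in X; solving on (0,1), X = 0.486.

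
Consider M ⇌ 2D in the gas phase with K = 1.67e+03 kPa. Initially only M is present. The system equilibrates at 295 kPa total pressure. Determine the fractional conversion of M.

X = 0.765

Basis: 1 mol M initially; let X = conversion of M. Extent ξ = X.
Mole table: n_M = 1 − X; n_D = 2X.
Summing: n_T = 1 + X.
With p_i = (n_i/n_T)P, K = p_D^2 / (p_M).
Substituting and setting equal to 1.67e+03 kPa gives a polynomial in X; the root in (0,1) is X = 0.765.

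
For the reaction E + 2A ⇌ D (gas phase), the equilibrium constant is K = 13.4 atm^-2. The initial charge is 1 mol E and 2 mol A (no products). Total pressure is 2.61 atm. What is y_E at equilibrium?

Take 1 mol E as basis and let X be its fractional conversion, so ξ = X.
At extent ξ: n_E = 1 − X; n_A = 2 − 2X; n_D = X.
Total moles n_T = 3 − 2X.
With p_i = (n_i/n_T)P, K = p_D / (p_E p_A^2).
Setting this equal to 13.4 atm^-2 and taking the physical root (0 < X < 1) gives X = 0.841.
Then n_E = 0.159, n_T = 1.32, so y_E = 0.120.

y_E = 0.120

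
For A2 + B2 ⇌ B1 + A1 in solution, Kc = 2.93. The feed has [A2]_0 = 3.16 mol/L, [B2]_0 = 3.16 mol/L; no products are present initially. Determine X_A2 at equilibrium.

Let X = conversion of A2; extent ξ = 3.16·X mol/L.
Concentrations: [A2] = 3.16 − 3.16X; [B2] = 3.16 − 3.16X; [B1] = 3.16X; [A1] = 3.16X.
Kc = [B1] [A1] / ([A2] [B2]).
This equals 2.93 at X = 0.631 (the root in 0 < X < 1).

X = 0.631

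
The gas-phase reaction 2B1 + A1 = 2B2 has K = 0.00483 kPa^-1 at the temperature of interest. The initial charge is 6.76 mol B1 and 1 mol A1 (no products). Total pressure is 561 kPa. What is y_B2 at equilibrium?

y_B2 = 0.221

Let X = conversion of A1 (basis 1 mol A1); extent of reaction ξ = X.
Species balance: n_B1 = 6.76 − 2X; n_A1 = 1 − X; n_B2 = 2X.
n_T = Σnᵢ = 7.76 − X.
y_i = n_i/n_T, p_i = y_i·P. K = p_B2^2 / (p_B1^2 p_A1).
Substituting and setting equal to 0.00483 kPa^-1 gives a polynomial in X; the root in (0,1) is X = 0.773.
Then n_B2 = 1.55, n_T = 6.99, so y_B2 = 0.221.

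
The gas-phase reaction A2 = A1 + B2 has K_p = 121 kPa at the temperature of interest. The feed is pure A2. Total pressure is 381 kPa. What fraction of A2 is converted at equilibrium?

Let X = conversion of A2 (basis 1 mol A2); extent of reaction ξ = X.
Mole table: n_A2 = 1 − X; n_A1 = X; n_B2 = X.
n_T = Σnᵢ = 1 + X.
Mole fractions y_i = n_i/n_T; K_p = p_A1 p_B2 / (p_A2) with p_i = y_i·P.
Setting this equal to 121 kPa and taking the physical root (0 < X < 1) gives X = 0.491.

X = 0.491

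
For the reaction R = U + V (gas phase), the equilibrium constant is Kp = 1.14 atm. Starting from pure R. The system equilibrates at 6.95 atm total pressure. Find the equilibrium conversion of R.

Let X = conversion of R (basis 1 mol R); extent of reaction ξ = X.
Mole table: n_R = 1 − X; n_U = X; n_V = X.
Total moles n_T = 1 + X.
y_i = n_i/n_T, p_i = y_i·P. Kp = p_U p_V / (p_R).
Equating to 1.14 atm and solving on 0 < X < 1: X = 0.375.

X = 0.375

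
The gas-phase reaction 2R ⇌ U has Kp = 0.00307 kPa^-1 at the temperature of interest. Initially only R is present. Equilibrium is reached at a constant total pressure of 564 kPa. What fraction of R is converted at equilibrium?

Take 1 mol R as basis and let X be its fractional conversion, so ξ = 0.5X.
Mole table: n_R = 1 − X; n_U = 0.5X.
Total moles n_T = 1 − 0.5X.
Mole fractions y_i = n_i/n_T; Kp = p_U / (p_R^2) with p_i = y_i·P.
Setting this equal to 0.00307 kPa^-1 and taking the physical root (0 < X < 1) gives X = 0.645.

X = 0.645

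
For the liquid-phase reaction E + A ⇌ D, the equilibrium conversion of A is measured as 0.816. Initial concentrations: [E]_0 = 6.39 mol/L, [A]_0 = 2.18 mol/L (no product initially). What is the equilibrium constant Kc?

Let X = conversion of A.
Concentrations: [E] = 6.39 − 2.18X; [A] = 2.18 − 2.18X; [D] = 2.18X.
At X = 0.816: [E] = 4.61, [A] = 0.401, [D] = 1.78.
Kc = [D] / ([E] [A]) = 0.962 L/mol.

Kc = 0.962 L/mol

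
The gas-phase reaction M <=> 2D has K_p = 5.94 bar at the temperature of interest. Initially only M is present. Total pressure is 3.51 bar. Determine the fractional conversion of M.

X = 0.545

Let X = conversion of M (basis 1 mol M); extent of reaction ξ = X.
Species balance: n_M = 1 − X; n_D = 2X.
Summing: n_T = 1 + X.
Mole fractions y_i = n_i/n_T; K_p = p_D^2 / (p_M) with p_i = y_i·P.
Setting this equal to 5.94 bar and taking the physical root (0 < X < 1) gives X = 0.545.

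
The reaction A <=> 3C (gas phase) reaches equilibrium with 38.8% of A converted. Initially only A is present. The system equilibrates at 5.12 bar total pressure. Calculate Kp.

Let X = conversion of A (basis 1 mol A); extent of reaction ξ = X.
At extent ξ: n_A = 1 − X; n_C = 3X.
n_T = Σnᵢ = 1 + 2X.
At X = 0.388: n_A = 0.612, n_C = 1.16, n_T = 1.78.
p_i = (n_i/n_T)·P. Kp = p_C^3 / (p_A) = 21.4 bar^2.

Kp = 21.4 bar^2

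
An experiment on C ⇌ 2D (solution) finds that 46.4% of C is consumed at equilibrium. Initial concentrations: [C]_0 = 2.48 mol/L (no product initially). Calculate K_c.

K_c = 3.98 mol/L

Let X = conversion of C.
Concentrations: [C] = 2.48 − 2.48X; [D] = 4.96X.
At X = 0.464: [C] = 1.33, [D] = 2.3.
K_c = [D]^2 / ([C]) = 3.98 mol/L.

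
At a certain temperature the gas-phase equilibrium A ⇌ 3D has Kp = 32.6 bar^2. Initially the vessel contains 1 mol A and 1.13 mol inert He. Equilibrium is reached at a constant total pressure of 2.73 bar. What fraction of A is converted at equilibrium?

Let X = conversion of A (basis 1 mol A); extent of reaction ξ = X.
Moles: n_A = 1 − X; n_D = 3X; n_I = 1.13 (inert).
Total moles n_T = 2.13 + 2X.
y_i = n_i/n_T, p_i = y_i·P. Kp = p_D^3 / (p_A).
Equating to 32.6 bar^2 and solving on 0 < X < 1: X = 0.783.

X = 0.783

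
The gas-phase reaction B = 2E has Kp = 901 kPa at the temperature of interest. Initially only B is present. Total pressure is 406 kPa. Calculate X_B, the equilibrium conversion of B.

X = 0.597

Take 1 mol B as basis and let X be its fractional conversion, so ξ = X.
Moles: n_B = 1 − X; n_E = 2X.
n_T = Σnᵢ = 1 + X.
y_i = n_i/n_T, p_i = y_i·P. Kp = p_E^2 / (p_B).
Substituting and setting equal to 901 kPa gives a polynomial in X; the root in (0,1) is X = 0.597.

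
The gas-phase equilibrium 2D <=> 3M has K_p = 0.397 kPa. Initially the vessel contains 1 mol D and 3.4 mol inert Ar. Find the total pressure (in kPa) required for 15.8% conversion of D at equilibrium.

Let X = conversion of D (basis 1 mol D); extent of reaction ξ = 0.5X.
Moles: n_D = 1 − X; n_M = 1.5X; n_I = 3.4 (inert).
Total moles n_T = 4.4 + 0.5X.
K_p = p_M^3 / (p_D^2) with p_i = (n_i/n_T)·P.
At X = 0.158: the mole-fraction product g(X) = Π y_i^ν_i = 0.004192. Since K_p = g(X)·P^{1}, P = (K_p/g)^(1/1) = (0.397/0.004192)^(1/1) = 94.7 kPa.

P = 94.7 kPa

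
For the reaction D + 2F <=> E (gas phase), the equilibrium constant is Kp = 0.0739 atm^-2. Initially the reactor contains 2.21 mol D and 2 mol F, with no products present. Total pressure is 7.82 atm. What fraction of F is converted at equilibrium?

Take 2 mol F as basis and let X be its fractional conversion, so ξ = X.
Species balance: n_D = 2.21 − X; n_F = 2 − 2X; n_E = X.
Total moles n_T = 4.21 − 2X.
With p_i = (n_i/n_T)P, Kp = p_E / (p_D p_F^2).
Setting this equal to 0.0739 atm^-2 and taking the physical root (0 < X < 1) gives X = 0.574.

X = 0.574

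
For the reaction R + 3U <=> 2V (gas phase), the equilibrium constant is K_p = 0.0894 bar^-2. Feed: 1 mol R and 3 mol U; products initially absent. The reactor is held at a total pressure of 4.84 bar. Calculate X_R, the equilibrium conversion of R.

X = 0.411

Take 1 mol R as basis and let X be its fractional conversion, so ξ = X.
Mole table: n_R = 1 − X; n_U = 3 − 3X; n_V = 2X.
n_T = Σnᵢ = 4 − 2X.
Mole fractions y_i = n_i/n_T; K_p = p_V^2 / (p_R p_U^3) with p_i = y_i·P.
This yields a degree-4 equation in X; solving on (0,1), X = 0.411.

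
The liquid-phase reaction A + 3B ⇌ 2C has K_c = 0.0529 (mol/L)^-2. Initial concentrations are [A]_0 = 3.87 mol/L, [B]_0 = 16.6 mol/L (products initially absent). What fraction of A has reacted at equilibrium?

X = 0.723

Let X = conversion of A; extent ξ = 3.87·X mol/L.
Concentrations: [A] = 3.87 − 3.87X; [B] = 16.6 − 11.6X; [C] = 7.74X.
K_c = [C]^2 / ([A] [B]^3).
Solving K_c = 0.0529 for X ∈ (0,1): X = 0.723.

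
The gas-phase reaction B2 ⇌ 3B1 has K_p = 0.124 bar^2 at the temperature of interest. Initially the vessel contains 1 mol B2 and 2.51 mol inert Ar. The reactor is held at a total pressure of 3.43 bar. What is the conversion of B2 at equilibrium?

X = 0.169

Let X = conversion of B2 (basis 1 mol B2); extent of reaction ξ = X.
At extent ξ: n_B2 = 1 − X; n_B1 = 3X; n_I = 2.51 (inert).
n_T = Σnᵢ = 3.51 + 2X.
y_i = n_i/n_T, p_i = y_i·P. K_p = p_B1^3 / (p_B2).
This yields a degree-3 equation in X; solving on (0,1), X = 0.169.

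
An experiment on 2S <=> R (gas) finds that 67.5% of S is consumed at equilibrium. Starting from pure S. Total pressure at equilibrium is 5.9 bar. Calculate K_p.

Basis: 1 mol S initially; let X = conversion of S. Extent ξ = 0.5X.
Species balance: n_S = 1 − X; n_R = 0.5X.
n_T = Σnᵢ = 1 − 0.5X.
At X = 0.675: n_S = 0.325, n_R = 0.338, n_T = 0.662.
p_i = (n_i/n_T)·P. K_p = p_R / (p_S^2) = 0.359 bar^-1.

K_p = 0.359 bar^-1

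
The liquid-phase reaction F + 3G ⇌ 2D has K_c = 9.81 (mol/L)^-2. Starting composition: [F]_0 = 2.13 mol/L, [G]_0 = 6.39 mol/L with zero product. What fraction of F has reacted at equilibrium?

Let X = conversion of F; extent ξ = 2.13·X mol/L.
Concentrations: [F] = 2.13 − 2.13X; [G] = 6.39 − 6.39X; [D] = 4.26X.
K_c = [D]^2 / ([F] [G]^3).
Equating to 9.81 (mol/L)^-2: the physical root is X = 0.787.

X = 0.787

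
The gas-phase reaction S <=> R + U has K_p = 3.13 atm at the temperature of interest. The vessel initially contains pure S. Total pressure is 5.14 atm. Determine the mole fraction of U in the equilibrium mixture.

Let X = conversion of S (basis 1 mol S); extent of reaction ξ = X.
Moles: n_S = 1 − X; n_R = X; n_U = X.
n_T = Σnᵢ = 1 + X.
y_i = n_i/n_T, p_i = y_i·P. K_p = p_R p_U / (p_S).
Substituting and setting equal to 3.13 atm gives a polynomial in X; the root in (0,1) is X = 0.615.
Then n_U = 0.615, n_T = 1.62, so y_U = 0.381.

y_U = 0.381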